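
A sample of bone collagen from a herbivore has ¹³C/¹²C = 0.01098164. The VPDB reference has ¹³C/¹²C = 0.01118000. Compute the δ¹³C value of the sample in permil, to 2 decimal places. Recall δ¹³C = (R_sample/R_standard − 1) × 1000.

-17.74 permil

δ¹³C = (R_sample / R_standard − 1) × 1000
R_sample / R_standard = 0.01098164 / 0.01118000 = 0.982258
δ¹³C = (0.982258 − 1) × 1000 = -17.742 permil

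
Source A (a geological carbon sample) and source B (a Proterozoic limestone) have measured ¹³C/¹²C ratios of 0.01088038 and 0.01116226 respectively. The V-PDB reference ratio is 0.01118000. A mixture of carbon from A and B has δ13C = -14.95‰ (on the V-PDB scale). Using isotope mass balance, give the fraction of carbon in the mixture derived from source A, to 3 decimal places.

0.530

δ_A = (0.01088038/0.01118000 − 1)×1000 = (0.973200 − 1)×1000 = -26.800‰
δ_B = (0.01116226/0.01118000 − 1)×1000 = (0.998413 − 1)×1000 = -1.587‰
f_A = (δ_mix − δ_B)/(δ_A − δ_B) = (-14.95 − (-1.587))/(-26.800 − (-1.587))
f_A = -13.363 / -25.213 = 0.5300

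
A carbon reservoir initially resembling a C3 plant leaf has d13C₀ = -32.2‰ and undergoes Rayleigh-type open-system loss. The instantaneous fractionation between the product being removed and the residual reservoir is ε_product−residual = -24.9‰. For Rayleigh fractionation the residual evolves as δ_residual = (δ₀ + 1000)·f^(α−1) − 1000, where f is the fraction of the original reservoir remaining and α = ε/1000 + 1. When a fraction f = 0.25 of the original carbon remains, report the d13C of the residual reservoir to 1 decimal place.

1.8‰

Rayleigh residual: δ_res = (δ₀ + 1000)·f^(α−1) − 1000
α = ε/1000 + 1 = 0.97510, so α − 1 = -0.02490
f^(α−1) = 0.25^(-0.02490) = 1.035121
δ_res = (-32.2 + 1000) × 1.035121 − 1000 = 1001.791 − 1000 = 1.79‰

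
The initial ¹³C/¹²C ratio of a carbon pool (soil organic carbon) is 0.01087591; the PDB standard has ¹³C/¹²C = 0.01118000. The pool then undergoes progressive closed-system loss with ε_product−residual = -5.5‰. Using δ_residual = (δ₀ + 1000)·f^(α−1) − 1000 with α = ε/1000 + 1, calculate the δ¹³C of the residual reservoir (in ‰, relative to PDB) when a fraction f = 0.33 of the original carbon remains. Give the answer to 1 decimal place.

δ₀ = (0.01087591/0.01118000 − 1)×1000 = (0.972801 − 1)×1000 = -27.199‰
α − 1 = ε/1000 = -0.0055
f^(α−1) = 0.33^(-0.0055) = 1.006116
δ_res = (-27.199 + 1000) × 1.006116 − 1000 = 978.750 − 1000 = -21.25‰

-21.2‰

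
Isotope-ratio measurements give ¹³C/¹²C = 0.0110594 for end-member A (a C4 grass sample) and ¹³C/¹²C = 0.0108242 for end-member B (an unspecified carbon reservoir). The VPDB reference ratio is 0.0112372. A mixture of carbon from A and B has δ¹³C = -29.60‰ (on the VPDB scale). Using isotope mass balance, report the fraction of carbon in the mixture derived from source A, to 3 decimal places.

δ_A = (0.0110594/0.0112372 − 1)×1000 = (0.984178 − 1)×1000 = -15.822‰
δ_B = (0.0108242/0.0112372 − 1)×1000 = (0.963247 − 1)×1000 = -36.753‰
f_A = (δ_mix − δ_B)/(δ_A − δ_B) = (-29.60 − (-36.753))/(-15.822 − (-36.753))
f_A = 7.153 / 20.930 = 0.3417

0.342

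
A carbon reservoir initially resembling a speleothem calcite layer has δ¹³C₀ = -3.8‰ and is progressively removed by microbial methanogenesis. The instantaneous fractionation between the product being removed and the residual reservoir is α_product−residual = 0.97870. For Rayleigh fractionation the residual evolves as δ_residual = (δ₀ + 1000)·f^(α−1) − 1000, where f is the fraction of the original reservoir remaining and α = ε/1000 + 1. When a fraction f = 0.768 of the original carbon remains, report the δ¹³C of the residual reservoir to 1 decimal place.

1.8‰

Rayleigh residual: δ_res = (δ₀ + 1000)·f^(α−1) − 1000
α − 1 = -0.02130
f^(α−1) = 0.768^(-0.02130) = 1.005638
δ_res = (-3.8 + 1000) × 1.005638 − 1000 = 1001.817 − 1000 = 1.82‰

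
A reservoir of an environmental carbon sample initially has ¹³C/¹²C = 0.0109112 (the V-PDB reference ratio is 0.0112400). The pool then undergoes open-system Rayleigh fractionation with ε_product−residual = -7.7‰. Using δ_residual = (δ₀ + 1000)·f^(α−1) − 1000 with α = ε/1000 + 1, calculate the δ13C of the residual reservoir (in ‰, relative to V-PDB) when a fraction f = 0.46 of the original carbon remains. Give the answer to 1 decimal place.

-23.4‰

δ₀ = (0.0109112/0.0112400 − 1)×1000 = (0.970747 − 1)×1000 = -29.253‰
α − 1 = ε/1000 = -0.0077
f^(α−1) = 0.46^(-0.0077) = 1.005997
δ_res = (-29.253 + 1000) × 1.005997 − 1000 = 976.569 − 1000 = -23.43‰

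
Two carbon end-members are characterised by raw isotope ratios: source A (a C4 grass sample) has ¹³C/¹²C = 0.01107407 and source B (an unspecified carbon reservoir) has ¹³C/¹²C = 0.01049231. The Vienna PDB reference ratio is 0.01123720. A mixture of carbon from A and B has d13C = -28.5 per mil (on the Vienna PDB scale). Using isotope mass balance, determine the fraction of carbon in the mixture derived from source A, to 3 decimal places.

δ_A = (0.01107407/0.01123720 − 1)×1000 = (0.985483 − 1)×1000 = -14.517 per mil
δ_B = (0.01049231/0.01123720 − 1)×1000 = (0.933712 − 1)×1000 = -66.288 per mil
f_A = (δ_mix − δ_B)/(δ_A − δ_B) = (-28.5 − (-66.288))/(-14.517 − (-66.288))
f_A = 37.788 / 51.771 = 0.7299

0.730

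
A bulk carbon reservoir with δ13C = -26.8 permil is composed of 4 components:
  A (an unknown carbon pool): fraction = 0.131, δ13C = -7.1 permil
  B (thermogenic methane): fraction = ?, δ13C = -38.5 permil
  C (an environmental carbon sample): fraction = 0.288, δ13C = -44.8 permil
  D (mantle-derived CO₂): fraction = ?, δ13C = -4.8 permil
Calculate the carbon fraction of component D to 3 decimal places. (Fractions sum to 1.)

0.279

Let f_D and f_B be the unknown fractions; fractions sum to 1 so f_D + f_B = 0.581.
Mass balance: Σ fᵢ·δᵢ = δ_bulk ⇒ f_D·(-4.8) + f_B·(-38.5) = -26.8 − (-13.832) = -12.968
Substitute f_B = 0.581 − f_D:
f_D·(-4.8 − -38.5) = -12.968 − 0.581×(-38.5) = 9.401
f_D = 9.401 / 33.7 = 0.2790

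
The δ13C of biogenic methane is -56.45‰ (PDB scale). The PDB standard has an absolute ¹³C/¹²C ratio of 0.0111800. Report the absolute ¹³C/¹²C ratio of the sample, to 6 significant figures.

R_sample = R_standard × (δ13C/1000 + 1)
R_sample = 0.0111800 × (-56.45/1000 + 1) = 0.0111800 × 0.943550
R_sample = 0.0105489

0.0105489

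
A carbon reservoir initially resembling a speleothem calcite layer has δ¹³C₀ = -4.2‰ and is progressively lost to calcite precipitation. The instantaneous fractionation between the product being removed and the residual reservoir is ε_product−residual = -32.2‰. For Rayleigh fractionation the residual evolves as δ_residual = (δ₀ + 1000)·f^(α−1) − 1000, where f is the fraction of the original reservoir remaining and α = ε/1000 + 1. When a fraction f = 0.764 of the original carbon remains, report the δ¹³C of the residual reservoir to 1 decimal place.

Rayleigh residual: δ_res = (δ₀ + 1000)·f^(α−1) − 1000
α = ε/1000 + 1 = 0.96780, so α − 1 = -0.03220
f^(α−1) = 0.764^(-0.03220) = 1.008706
δ_res = (-4.2 + 1000) × 1.008706 − 1000 = 1004.469 − 1000 = 4.47‰

4.5‰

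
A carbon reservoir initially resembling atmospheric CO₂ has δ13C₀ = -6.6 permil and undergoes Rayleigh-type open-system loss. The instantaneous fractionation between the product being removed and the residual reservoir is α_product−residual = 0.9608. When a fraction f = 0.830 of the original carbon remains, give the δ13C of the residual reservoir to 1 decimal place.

0.7 permil

Rayleigh residual: δ_res = (δ₀ + 1000)·f^(α−1) − 1000
α − 1 = -0.03920
f^(α−1) = 0.830^(-0.03920) = 1.007331
δ_res = (-6.6 + 1000) × 1.007331 − 1000 = 1000.682 − 1000 = 0.68 permil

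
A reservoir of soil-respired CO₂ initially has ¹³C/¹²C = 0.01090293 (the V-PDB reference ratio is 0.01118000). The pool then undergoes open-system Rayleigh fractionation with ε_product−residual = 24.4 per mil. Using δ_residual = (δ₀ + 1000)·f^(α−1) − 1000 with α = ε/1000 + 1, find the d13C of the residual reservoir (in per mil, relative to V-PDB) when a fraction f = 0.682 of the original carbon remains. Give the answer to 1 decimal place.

δ₀ = (0.01090293/0.01118000 − 1)×1000 = (0.975217 − 1)×1000 = -24.783 per mil
α − 1 = ε/1000 = 0.0244
f^(α−1) = 0.682^(0.0244) = 0.990705
δ_res = (-24.783 + 1000) × 0.990705 − 1000 = 966.153 − 1000 = -33.85 per mil

-33.8 per mil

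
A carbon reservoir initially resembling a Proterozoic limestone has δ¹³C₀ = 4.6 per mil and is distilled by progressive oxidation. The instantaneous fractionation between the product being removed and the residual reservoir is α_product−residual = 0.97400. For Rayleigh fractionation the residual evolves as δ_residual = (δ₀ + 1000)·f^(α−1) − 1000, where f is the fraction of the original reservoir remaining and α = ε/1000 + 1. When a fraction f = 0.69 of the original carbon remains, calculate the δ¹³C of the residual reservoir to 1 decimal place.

Rayleigh residual: δ_res = (δ₀ + 1000)·f^(α−1) − 1000
α − 1 = -0.02600
f^(α−1) = 0.69^(-0.02600) = 1.009694
δ_res = (4.6 + 1000) × 1.009694 − 1000 = 1014.339 − 1000 = 14.34 per mil

14.3 per mil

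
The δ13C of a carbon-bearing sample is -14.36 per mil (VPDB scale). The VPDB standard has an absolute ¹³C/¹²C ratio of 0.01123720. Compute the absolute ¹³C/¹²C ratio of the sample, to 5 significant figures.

R_sample = R_standard × (δ13C/1000 + 1)
R_sample = 0.01123720 × (-14.36/1000 + 1) = 0.01123720 × 0.985640
R_sample = 0.0110758

0.011076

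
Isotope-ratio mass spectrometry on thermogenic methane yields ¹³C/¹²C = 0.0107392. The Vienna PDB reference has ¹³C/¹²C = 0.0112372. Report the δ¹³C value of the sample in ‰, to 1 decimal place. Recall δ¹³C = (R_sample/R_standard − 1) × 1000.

-44.3‰

δ¹³C = (R_sample / R_standard − 1) × 1000
R_sample / R_standard = 0.0107392 / 0.0112372 = 0.955683
δ¹³C = (0.955683 − 1) × 1000 = -44.32‰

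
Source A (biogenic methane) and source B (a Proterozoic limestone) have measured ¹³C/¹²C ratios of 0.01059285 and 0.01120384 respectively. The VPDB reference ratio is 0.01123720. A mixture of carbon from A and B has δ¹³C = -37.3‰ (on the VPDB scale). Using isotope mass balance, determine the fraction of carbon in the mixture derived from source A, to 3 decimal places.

δ_A = (0.01059285/0.01123720 − 1)×1000 = (0.942659 − 1)×1000 = -57.341‰
δ_B = (0.01120384/0.01123720 − 1)×1000 = (0.997031 − 1)×1000 = -2.969‰
f_A = (δ_mix − δ_B)/(δ_A − δ_B) = (-37.3 − (-2.969))/(-57.341 − (-2.969))
f_A = -34.331 / -54.372 = 0.6314

0.631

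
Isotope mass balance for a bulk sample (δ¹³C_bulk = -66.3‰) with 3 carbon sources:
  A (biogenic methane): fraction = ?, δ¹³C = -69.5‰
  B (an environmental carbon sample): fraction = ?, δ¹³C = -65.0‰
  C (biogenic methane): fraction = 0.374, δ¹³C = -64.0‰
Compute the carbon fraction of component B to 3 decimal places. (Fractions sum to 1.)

Let f_B and f_A be the unknown fractions; fractions sum to 1 so f_B + f_A = 0.626.
Mass balance: Σ fᵢ·δᵢ = δ_bulk ⇒ f_B·(-65.0) + f_A·(-69.5) = -66.3 − (-23.936) = -42.364
Substitute f_A = 0.626 − f_B:
f_B·(-65.0 − -69.5) = -42.364 − 0.626×(-69.5) = 1.143
f_B = 1.143 / 4.5 = 0.2540

0.254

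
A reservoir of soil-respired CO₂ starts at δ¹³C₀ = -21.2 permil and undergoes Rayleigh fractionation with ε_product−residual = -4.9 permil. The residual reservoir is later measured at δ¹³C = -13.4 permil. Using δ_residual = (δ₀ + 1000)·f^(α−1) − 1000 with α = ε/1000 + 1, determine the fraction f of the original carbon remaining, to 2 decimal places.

α − 1 = ε/1000 = -0.0049
(δ_res + 1000)/(δ₀ + 1000) = (-13.4 + 1000)/(-21.2 + 1000) = 986.6/978.8 = 1.007969
f = 1.007969^(1/-0.0049) = exp(ln(1.007969)/-0.0049) = exp(0.00794/-0.0049)
f = exp(-1.6199) = 0.1979

0.20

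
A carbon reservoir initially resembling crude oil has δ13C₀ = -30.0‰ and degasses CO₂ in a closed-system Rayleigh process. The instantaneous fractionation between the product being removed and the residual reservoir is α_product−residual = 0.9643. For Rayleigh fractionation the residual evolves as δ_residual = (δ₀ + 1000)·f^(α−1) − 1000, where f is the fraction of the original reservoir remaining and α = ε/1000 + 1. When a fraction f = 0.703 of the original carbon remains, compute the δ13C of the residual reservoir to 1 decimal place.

Rayleigh residual: δ_res = (δ₀ + 1000)·f^(α−1) − 1000
α − 1 = -0.03570
f^(α−1) = 0.703^(-0.03570) = 1.012660
δ_res = (-30.0 + 1000) × 1.012660 − 1000 = 982.280 − 1000 = -17.72‰

-17.7‰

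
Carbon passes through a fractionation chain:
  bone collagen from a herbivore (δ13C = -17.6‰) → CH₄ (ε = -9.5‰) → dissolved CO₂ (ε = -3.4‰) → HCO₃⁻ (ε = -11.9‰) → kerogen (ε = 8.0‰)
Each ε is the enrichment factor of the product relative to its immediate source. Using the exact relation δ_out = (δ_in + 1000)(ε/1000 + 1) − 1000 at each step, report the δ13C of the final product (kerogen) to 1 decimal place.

step 1: δ = (-17.60 + 1000)·(-9.5/1000 + 1) − 1000 = -26.93‰
step 2: δ = (-26.93 + 1000)·(-3.4/1000 + 1) − 1000 = -30.24‰
step 3: δ = (-30.24 + 1000)·(-11.9/1000 + 1) − 1000 = -41.78‰
step 4: δ = (-41.78 + 1000)·(8.0/1000 + 1) − 1000 = -34.12‰

-34.1‰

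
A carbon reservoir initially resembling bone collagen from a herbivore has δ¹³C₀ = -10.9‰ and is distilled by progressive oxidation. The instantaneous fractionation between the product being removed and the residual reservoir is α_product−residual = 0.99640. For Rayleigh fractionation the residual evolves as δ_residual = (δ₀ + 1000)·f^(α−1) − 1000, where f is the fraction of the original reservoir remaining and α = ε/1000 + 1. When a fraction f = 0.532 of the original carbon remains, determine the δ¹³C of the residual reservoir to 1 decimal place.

-8.7‰

Rayleigh residual: δ_res = (δ₀ + 1000)·f^(α−1) − 1000
α − 1 = -0.00360
f^(α−1) = 0.532^(-0.00360) = 1.002275
δ_res = (-10.9 + 1000) × 1.002275 − 1000 = 991.350 − 1000 = -8.65‰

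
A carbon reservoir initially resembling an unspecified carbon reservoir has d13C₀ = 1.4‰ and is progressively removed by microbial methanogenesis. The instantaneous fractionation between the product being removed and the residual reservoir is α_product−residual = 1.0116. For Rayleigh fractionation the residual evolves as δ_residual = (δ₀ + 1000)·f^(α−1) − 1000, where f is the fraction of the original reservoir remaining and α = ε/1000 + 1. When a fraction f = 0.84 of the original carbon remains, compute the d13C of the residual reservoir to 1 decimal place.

-0.6‰

Rayleigh residual: δ_res = (δ₀ + 1000)·f^(α−1) − 1000
α − 1 = 0.01160
f^(α−1) = 0.84^(0.01160) = 0.997980
δ_res = (1.4 + 1000) × 0.997980 − 1000 = 999.377 − 1000 = -0.62‰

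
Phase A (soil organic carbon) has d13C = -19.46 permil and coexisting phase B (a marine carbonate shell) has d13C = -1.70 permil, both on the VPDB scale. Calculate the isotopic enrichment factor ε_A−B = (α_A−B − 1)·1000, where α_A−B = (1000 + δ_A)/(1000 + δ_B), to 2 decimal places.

-17.79 permil

α_A−B = (1000 + -19.46) / (1000 + -1.70) = 980.54 / 998.30 = 0.982210
ε_A−B = (0.982210 − 1) × 1000 = -17.790 permil
(The approximation ε ≈ δ_A − δ_B would give -17.76 permil.)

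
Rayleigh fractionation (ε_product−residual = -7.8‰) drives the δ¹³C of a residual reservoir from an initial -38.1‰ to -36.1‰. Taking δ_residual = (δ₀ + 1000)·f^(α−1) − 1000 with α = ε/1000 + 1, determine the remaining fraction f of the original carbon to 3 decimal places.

α − 1 = ε/1000 = -0.0078
(δ_res + 1000)/(δ₀ + 1000) = (-36.1 + 1000)/(-38.1 + 1000) = 963.9/961.9 = 1.002079
f = 1.002079^(1/-0.0078) = exp(ln(1.002079)/-0.0078) = exp(0.00208/-0.0078)
f = exp(-0.2663) = 0.7662

0.766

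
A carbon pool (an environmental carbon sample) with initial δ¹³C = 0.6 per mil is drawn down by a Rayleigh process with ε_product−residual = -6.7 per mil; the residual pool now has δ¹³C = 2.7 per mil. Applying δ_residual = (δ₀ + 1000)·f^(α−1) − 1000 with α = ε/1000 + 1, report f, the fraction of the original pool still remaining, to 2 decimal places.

α − 1 = ε/1000 = -0.0067
(δ_res + 1000)/(δ₀ + 1000) = (2.7 + 1000)/(0.6 + 1000) = 1002.7/1000.6 = 1.002099
f = 1.002099^(1/-0.0067) = exp(ln(1.002099)/-0.0067) = exp(0.00210/-0.0067)
f = exp(-0.3129) = 0.7313

0.73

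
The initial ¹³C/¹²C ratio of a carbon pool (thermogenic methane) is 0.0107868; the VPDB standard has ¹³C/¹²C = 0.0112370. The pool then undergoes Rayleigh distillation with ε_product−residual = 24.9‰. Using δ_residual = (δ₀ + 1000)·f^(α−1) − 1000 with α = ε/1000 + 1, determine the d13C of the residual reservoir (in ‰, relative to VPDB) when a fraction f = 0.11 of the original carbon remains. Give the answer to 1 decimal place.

-91.4‰

δ₀ = (0.0107868/0.0112370 − 1)×1000 = (0.959936 − 1)×1000 = -40.064‰
α − 1 = ε/1000 = 0.0249
f^(α−1) = 0.11^(0.0249) = 0.946522
δ_res = (-40.064 + 1000) × 0.946522 − 1000 = 908.600 − 1000 = -91.40‰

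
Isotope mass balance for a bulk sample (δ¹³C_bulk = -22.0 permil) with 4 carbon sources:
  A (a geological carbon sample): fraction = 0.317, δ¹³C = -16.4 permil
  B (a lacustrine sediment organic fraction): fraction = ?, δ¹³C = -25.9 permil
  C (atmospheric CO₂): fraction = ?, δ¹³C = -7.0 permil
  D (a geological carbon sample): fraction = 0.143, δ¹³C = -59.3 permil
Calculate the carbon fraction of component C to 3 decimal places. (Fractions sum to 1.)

Let f_C and f_B be the unknown fractions; fractions sum to 1 so f_C + f_B = 0.540.
Mass balance: Σ fᵢ·δᵢ = δ_bulk ⇒ f_C·(-7.0) + f_B·(-25.9) = -22.0 − (-13.679) = -8.321
Substitute f_B = 0.540 − f_C:
f_C·(-7.0 − -25.9) = -8.321 − 0.540×(-25.9) = 5.665
f_C = 5.665 / 18.9 = 0.2997

0.300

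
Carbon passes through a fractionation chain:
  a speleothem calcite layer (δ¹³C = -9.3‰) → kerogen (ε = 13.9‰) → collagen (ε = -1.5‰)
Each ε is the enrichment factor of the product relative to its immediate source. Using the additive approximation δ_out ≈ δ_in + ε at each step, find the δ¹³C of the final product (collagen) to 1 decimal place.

3.1‰

step 1: δ ≈ -9.3 + (13.9) = 4.6‰
step 2: δ ≈ 4.6 + (-1.5) = 3.1‰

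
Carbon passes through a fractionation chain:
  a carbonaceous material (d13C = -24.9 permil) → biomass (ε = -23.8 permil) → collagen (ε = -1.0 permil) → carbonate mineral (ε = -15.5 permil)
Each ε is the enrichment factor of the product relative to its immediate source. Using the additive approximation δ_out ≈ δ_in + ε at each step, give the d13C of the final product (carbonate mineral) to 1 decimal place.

step 1: δ ≈ -24.9 + (-23.8) = -48.7 permil
step 2: δ ≈ -48.7 + (-1.0) = -49.7 permil
step 3: δ ≈ -49.7 + (-15.5) = -65.2 permil

-65.2 permil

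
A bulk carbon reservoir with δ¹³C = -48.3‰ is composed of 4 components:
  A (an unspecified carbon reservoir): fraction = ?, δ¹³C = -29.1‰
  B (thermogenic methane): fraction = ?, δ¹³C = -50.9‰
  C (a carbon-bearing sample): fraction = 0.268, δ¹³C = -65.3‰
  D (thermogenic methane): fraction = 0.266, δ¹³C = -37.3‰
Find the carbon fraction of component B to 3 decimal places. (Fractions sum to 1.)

0.336

Let f_B and f_A be the unknown fractions; fractions sum to 1 so f_B + f_A = 0.466.
Mass balance: Σ fᵢ·δᵢ = δ_bulk ⇒ f_B·(-50.9) + f_A·(-29.1) = -48.3 − (-27.422) = -20.878
Substitute f_A = 0.466 − f_B:
f_B·(-50.9 − -29.1) = -20.878 − 0.466×(-29.1) = -7.317
f_B = -7.317 / -21.8 = 0.3357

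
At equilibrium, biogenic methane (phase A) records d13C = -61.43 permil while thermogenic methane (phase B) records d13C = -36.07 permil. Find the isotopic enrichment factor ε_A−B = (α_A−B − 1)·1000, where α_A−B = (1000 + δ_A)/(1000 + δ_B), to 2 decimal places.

α_A−B = (1000 + -61.43) / (1000 + -36.07) = 938.57 / 963.93 = 0.973691
ε_A−B = (0.973691 − 1) × 1000 = -26.309 permil
(The approximation ε ≈ δ_A − δ_B would give -25.36 permil.)

-26.31 permil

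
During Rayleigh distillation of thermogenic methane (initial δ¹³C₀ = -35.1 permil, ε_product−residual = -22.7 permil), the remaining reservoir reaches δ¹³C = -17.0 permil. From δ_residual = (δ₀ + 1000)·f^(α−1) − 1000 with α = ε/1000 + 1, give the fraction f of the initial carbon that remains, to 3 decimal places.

0.441

α − 1 = ε/1000 = -0.0227
(δ_res + 1000)/(δ₀ + 1000) = (-17.0 + 1000)/(-35.1 + 1000) = 983.0/964.9 = 1.018758
f = 1.018758^(1/-0.0227) = exp(ln(1.018758)/-0.0227) = exp(0.01858/-0.0227)
f = exp(-0.8187) = 0.4410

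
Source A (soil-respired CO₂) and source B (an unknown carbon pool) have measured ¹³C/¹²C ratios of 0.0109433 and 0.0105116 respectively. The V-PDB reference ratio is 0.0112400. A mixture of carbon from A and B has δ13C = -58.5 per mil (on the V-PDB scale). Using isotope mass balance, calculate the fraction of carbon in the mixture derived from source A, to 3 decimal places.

0.164

δ_A = (0.0109433/0.0112400 − 1)×1000 = (0.973603 − 1)×1000 = -26.397 per mil
δ_B = (0.0105116/0.0112400 − 1)×1000 = (0.935196 − 1)×1000 = -64.804 per mil
f_A = (δ_mix − δ_B)/(δ_A − δ_B) = (-58.5 − (-64.804))/(-26.397 − (-64.804))
f_A = 6.304 / 38.407 = 0.1641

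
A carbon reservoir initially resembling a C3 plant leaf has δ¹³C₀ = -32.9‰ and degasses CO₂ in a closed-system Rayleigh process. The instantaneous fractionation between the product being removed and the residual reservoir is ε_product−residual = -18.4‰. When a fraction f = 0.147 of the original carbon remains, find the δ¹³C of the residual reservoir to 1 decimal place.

Rayleigh residual: δ_res = (δ₀ + 1000)·f^(α−1) − 1000
α = ε/1000 + 1 = 0.98160, so α − 1 = -0.01840
f^(α−1) = 0.147^(-0.01840) = 1.035908
δ_res = (-32.9 + 1000) × 1.035908 − 1000 = 1001.827 − 1000 = 1.83‰

1.8‰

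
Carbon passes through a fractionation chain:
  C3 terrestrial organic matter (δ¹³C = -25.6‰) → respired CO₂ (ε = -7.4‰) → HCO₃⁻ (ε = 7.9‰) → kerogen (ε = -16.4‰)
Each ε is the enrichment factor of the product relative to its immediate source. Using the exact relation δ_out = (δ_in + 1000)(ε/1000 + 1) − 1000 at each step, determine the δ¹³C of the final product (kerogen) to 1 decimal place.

step 1: δ = (-25.60 + 1000)·(-7.4/1000 + 1) − 1000 = -32.81‰
step 2: δ = (-32.81 + 1000)·(7.9/1000 + 1) − 1000 = -25.17‰
step 3: δ = (-25.17 + 1000)·(-16.4/1000 + 1) − 1000 = -41.16‰

-41.2‰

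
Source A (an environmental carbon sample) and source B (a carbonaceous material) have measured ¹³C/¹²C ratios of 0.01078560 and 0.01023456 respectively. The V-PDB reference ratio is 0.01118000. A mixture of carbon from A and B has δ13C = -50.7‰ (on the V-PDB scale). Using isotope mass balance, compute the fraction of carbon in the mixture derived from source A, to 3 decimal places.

0.687

δ_A = (0.01078560/0.01118000 − 1)×1000 = (0.964723 − 1)×1000 = -35.277‰
δ_B = (0.01023456/0.01118000 − 1)×1000 = (0.915435 − 1)×1000 = -84.565‰
f_A = (δ_mix − δ_B)/(δ_A − δ_B) = (-50.7 − (-84.565))/(-35.277 − (-84.565))
f_A = 33.865 / 49.288 = 0.6871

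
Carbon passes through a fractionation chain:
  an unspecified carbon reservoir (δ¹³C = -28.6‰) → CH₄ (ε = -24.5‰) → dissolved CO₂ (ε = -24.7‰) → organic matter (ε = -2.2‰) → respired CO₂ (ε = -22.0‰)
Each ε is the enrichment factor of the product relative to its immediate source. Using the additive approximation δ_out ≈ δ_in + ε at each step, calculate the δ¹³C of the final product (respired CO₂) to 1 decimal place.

step 1: δ ≈ -28.6 + (-24.5) = -53.1‰
step 2: δ ≈ -53.1 + (-24.7) = -77.8‰
step 3: δ ≈ -77.8 + (-2.2) = -80.0‰
step 4: δ ≈ -80.0 + (-22.0) = -102.0‰

-102.0‰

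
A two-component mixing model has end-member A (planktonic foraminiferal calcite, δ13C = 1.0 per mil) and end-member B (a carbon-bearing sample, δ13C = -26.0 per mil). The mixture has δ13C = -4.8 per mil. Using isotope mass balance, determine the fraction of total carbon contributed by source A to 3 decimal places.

0.785

δ_mix = f_A·δ_A + (1 − f_A)·δ_B  ⇒  f_A = (δ_mix − δ_B)/(δ_A − δ_B)
f_A = (-4.8 − (-26.0)) / (1.0 − (-26.0))
f_A = 21.2 / 27.0 = 0.7852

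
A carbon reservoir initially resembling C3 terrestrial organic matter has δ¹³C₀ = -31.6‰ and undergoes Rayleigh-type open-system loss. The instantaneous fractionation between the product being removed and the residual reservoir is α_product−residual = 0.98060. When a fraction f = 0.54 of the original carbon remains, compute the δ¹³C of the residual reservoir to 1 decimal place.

-20.0‰

Rayleigh residual: δ_res = (δ₀ + 1000)·f^(α−1) − 1000
α − 1 = -0.01940
f^(α−1) = 0.54^(-0.01940) = 1.012026
δ_res = (-31.6 + 1000) × 1.012026 − 1000 = 980.046 − 1000 = -19.95‰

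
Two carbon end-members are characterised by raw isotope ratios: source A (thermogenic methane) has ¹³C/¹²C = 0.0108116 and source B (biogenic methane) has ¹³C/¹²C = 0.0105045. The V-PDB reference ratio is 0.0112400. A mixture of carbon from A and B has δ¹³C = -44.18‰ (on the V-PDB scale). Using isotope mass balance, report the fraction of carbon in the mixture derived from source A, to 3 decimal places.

δ_A = (0.0108116/0.0112400 − 1)×1000 = (0.961886 − 1)×1000 = -38.114‰
δ_B = (0.0105045/0.0112400 − 1)×1000 = (0.934564 − 1)×1000 = -65.436‰
f_A = (δ_mix − δ_B)/(δ_A − δ_B) = (-44.18 − (-65.436))/(-38.114 − (-65.436))
f_A = 21.256 / 27.322 = 0.7780

0.778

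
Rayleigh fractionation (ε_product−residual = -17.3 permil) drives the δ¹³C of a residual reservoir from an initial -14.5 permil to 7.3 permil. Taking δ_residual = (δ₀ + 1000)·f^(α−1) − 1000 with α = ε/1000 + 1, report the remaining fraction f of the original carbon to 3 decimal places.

0.282

α − 1 = ε/1000 = -0.0173
(δ_res + 1000)/(δ₀ + 1000) = (7.3 + 1000)/(-14.5 + 1000) = 1007.3/985.5 = 1.022121
f = 1.022121^(1/-0.0173) = exp(ln(1.022121)/-0.0173) = exp(0.02188/-0.0173)
f = exp(-1.2647) = 0.2823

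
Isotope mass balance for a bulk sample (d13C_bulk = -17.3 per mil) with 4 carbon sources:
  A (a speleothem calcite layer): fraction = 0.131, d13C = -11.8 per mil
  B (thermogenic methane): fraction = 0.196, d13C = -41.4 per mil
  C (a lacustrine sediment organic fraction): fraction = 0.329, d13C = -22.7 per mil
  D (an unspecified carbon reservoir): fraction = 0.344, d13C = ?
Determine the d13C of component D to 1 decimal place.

Isotope mass balance: δ_bulk = Σ fᵢ·δᵢ.
-17.3 = 0.131×(-11.8) + 0.196×(-41.4) + 0.329×(-22.7) + 0.344×δ_D
0.344·δ_D = -17.3 − (-17.128) = -0.172
δ_D = -0.172 / 0.344 = -0.50 per mil

-0.5 per mil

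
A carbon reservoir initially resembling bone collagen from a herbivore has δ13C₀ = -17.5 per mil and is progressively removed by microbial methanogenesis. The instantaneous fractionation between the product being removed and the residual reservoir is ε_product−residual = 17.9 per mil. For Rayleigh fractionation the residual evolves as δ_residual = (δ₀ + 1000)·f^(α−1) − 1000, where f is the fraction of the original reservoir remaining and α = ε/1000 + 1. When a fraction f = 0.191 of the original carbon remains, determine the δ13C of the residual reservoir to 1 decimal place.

-46.2 per mil

Rayleigh residual: δ_res = (δ₀ + 1000)·f^(α−1) − 1000
α = ε/1000 + 1 = 1.01790, so α − 1 = 0.01790
f^(α−1) = 0.191^(0.01790) = 0.970802
δ_res = (-17.5 + 1000) × 0.970802 − 1000 = 953.813 − 1000 = -46.19 per mil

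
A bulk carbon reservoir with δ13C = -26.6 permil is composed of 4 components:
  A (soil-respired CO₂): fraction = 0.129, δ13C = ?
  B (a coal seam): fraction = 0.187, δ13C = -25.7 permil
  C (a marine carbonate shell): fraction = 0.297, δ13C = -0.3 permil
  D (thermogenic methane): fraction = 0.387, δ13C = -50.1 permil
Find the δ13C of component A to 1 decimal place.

-18.0 permil

Isotope mass balance: δ_bulk = Σ fᵢ·δᵢ.
-26.6 = 0.129×δ_A + 0.187×(-25.7) + 0.297×(-0.3) + 0.387×(-50.1)
0.129·δ_A = -26.6 − (-24.284) = -2.316
δ_A = -2.316 / 0.129 = -17.96 permil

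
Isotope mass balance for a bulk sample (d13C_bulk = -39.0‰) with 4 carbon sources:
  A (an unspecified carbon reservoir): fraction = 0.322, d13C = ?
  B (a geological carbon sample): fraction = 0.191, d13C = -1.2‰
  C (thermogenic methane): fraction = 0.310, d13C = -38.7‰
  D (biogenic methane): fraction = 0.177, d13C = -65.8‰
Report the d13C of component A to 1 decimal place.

Isotope mass balance: δ_bulk = Σ fᵢ·δᵢ.
-39.0 = 0.322×δ_A + 0.191×(-1.2) + 0.310×(-38.7) + 0.177×(-65.8)
0.322·δ_A = -39.0 − (-23.873) = -15.127
δ_A = -15.127 / 0.322 = -46.98‰

-47.0‰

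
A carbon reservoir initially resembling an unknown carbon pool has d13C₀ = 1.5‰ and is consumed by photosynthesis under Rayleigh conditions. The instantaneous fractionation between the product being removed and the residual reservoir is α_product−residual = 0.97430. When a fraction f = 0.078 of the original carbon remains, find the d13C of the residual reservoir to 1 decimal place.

69.4‰

Rayleigh residual: δ_res = (δ₀ + 1000)·f^(α−1) − 1000
α − 1 = -0.02570
f^(α−1) = 0.078^(-0.02570) = 1.067759
δ_res = (1.5 + 1000) × 1.067759 − 1000 = 1069.360 − 1000 = 69.36‰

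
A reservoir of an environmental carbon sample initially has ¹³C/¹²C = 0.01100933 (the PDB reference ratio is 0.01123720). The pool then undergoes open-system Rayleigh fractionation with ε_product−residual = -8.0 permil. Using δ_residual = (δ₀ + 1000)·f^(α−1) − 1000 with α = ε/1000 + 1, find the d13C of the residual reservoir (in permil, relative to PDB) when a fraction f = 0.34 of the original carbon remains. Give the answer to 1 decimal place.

-11.8 permil

δ₀ = (0.01100933/0.01123720 − 1)×1000 = (0.979722 − 1)×1000 = -20.278 permil
α − 1 = ε/1000 = -0.0080
f^(α−1) = 0.34^(-0.0080) = 1.008668
δ_res = (-20.278 + 1000) × 1.008668 − 1000 = 988.214 − 1000 = -11.79 permil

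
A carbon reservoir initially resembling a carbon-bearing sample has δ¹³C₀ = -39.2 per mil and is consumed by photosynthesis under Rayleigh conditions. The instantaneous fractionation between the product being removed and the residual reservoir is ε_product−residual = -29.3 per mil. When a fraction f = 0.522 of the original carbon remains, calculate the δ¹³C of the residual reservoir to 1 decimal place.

-20.7 per mil

Rayleigh residual: δ_res = (δ₀ + 1000)·f^(α−1) − 1000
α = ε/1000 + 1 = 0.97070, so α − 1 = -0.02930
f^(α−1) = 0.522^(-0.02930) = 1.019230
δ_res = (-39.2 + 1000) × 1.019230 − 1000 = 979.276 − 1000 = -20.72 per mil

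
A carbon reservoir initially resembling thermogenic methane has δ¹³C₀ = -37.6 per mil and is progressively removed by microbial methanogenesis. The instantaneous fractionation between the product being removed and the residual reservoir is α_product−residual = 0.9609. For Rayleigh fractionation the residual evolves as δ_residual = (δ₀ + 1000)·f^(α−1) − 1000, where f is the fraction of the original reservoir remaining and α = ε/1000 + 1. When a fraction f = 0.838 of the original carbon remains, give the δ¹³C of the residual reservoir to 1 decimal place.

-30.9 per mil

Rayleigh residual: δ_res = (δ₀ + 1000)·f^(α−1) − 1000
α − 1 = -0.03910
f^(α−1) = 0.838^(-0.03910) = 1.006934
δ_res = (-37.6 + 1000) × 1.006934 − 1000 = 969.074 − 1000 = -30.93 per mil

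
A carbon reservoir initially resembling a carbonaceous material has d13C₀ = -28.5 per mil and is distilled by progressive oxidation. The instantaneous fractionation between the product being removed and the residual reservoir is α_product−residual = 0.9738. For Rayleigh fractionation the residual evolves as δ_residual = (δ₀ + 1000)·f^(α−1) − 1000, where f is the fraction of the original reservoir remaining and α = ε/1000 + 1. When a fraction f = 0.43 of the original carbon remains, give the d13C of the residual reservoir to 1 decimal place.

-6.8 per mil

Rayleigh residual: δ_res = (δ₀ + 1000)·f^(α−1) − 1000
α − 1 = -0.02620
f^(α−1) = 0.43^(-0.02620) = 1.022358
δ_res = (-28.5 + 1000) × 1.022358 − 1000 = 993.221 − 1000 = -6.78 per mil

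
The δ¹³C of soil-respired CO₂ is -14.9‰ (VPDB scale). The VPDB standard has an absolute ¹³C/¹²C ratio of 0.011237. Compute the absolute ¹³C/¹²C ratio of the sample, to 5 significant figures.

R_sample = R_standard × (δ¹³C/1000 + 1)
R_sample = 0.011237 × (-14.9/1000 + 1) = 0.011237 × 0.985100
R_sample = 0.0110696

0.011070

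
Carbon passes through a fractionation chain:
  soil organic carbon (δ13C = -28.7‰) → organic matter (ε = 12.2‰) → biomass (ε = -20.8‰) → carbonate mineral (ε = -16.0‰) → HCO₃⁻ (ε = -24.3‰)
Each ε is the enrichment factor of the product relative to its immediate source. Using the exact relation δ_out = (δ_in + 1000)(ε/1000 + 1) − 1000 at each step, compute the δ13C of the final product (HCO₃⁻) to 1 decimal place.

-75.7‰

step 1: δ = (-28.70 + 1000)·(12.2/1000 + 1) − 1000 = -16.85‰
step 2: δ = (-16.85 + 1000)·(-20.8/1000 + 1) − 1000 = -37.30‰
step 3: δ = (-37.30 + 1000)·(-16.0/1000 + 1) − 1000 = -52.70‰
step 4: δ = (-52.70 + 1000)·(-24.3/1000 + 1) − 1000 = -75.72‰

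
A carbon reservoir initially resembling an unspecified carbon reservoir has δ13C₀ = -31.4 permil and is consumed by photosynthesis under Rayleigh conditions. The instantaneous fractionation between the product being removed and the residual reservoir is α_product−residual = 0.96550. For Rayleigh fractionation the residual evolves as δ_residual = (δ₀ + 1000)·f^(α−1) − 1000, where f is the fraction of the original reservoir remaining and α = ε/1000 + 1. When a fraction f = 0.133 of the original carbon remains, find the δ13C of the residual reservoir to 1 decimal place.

Rayleigh residual: δ_res = (δ₀ + 1000)·f^(α−1) − 1000
α − 1 = -0.03450
f^(α−1) = 0.133^(-0.03450) = 1.072080
δ_res = (-31.4 + 1000) × 1.072080 − 1000 = 1038.417 − 1000 = 38.42 permil

38.4 permil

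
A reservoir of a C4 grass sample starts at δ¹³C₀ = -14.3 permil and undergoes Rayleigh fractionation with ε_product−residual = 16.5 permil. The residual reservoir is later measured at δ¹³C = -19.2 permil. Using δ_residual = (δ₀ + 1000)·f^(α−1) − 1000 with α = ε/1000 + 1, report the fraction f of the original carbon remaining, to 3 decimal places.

α − 1 = ε/1000 = 0.0165
(δ_res + 1000)/(δ₀ + 1000) = (-19.2 + 1000)/(-14.3 + 1000) = 980.8/985.7 = 0.995029
f = 0.995029^(1/0.0165) = exp(ln(0.995029)/0.0165) = exp(-0.00498/0.0165)
f = exp(-0.3020) = 0.7393

0.739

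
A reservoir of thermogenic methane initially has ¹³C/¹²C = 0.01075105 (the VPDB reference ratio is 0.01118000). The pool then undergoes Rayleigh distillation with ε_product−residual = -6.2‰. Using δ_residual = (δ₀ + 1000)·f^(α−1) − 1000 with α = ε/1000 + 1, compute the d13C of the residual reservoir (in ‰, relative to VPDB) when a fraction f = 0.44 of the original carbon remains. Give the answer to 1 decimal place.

δ₀ = (0.01075105/0.01118000 − 1)×1000 = (0.961632 − 1)×1000 = -38.368‰
α − 1 = ε/1000 = -0.0062
f^(α−1) = 0.44^(-0.0062) = 1.005103
δ_res = (-38.368 + 1000) × 1.005103 − 1000 = 966.540 − 1000 = -33.46‰

-33.5‰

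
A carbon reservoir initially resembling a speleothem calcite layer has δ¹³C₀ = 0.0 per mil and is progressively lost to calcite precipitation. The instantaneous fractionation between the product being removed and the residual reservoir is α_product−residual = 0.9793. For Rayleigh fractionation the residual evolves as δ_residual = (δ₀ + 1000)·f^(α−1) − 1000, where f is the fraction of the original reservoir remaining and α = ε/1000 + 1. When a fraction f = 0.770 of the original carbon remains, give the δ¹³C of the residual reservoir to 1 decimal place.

5.4 per mil

Rayleigh residual: δ_res = (δ₀ + 1000)·f^(α−1) − 1000
α − 1 = -0.02070
f^(α−1) = 0.770^(-0.02070) = 1.005425
δ_res = (0.0 + 1000) × 1.005425 − 1000 = 1005.425 − 1000 = 5.42 per mil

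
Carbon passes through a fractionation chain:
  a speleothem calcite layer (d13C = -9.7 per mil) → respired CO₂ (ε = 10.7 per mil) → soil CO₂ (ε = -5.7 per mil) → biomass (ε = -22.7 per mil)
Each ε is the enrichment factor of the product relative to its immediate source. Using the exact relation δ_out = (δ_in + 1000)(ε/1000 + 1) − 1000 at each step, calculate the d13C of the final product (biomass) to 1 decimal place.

-27.4 per mil

step 1: δ = (-9.70 + 1000)·(10.7/1000 + 1) − 1000 = 0.90 per mil
step 2: δ = (0.90 + 1000)·(-5.7/1000 + 1) − 1000 = -4.81 per mil
step 3: δ = (-4.81 + 1000)·(-22.7/1000 + 1) − 1000 = -27.40 per mil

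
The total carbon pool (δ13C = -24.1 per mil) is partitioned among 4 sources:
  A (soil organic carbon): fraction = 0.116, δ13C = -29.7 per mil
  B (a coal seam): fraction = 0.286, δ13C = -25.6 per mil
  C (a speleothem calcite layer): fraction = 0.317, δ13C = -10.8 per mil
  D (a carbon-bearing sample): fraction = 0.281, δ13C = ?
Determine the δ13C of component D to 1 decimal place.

Isotope mass balance: δ_bulk = Σ fᵢ·δᵢ.
-24.1 = 0.116×(-29.7) + 0.286×(-25.6) + 0.317×(-10.8) + 0.281×δ_D
0.281·δ_D = -24.1 − (-14.190) = -9.910
δ_D = -9.910 / 0.281 = -35.27 per mil

-35.3 per mil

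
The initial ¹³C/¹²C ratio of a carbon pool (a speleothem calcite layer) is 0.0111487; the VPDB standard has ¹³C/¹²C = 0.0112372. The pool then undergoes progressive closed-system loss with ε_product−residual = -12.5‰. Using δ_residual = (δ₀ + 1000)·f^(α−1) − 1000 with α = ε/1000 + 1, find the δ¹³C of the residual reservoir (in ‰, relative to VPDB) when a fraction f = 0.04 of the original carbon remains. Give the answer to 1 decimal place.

δ₀ = (0.0111487/0.0112372 − 1)×1000 = (0.992124 − 1)×1000 = -7.876‰
α − 1 = ε/1000 = -0.0125
f^(α−1) = 0.04^(-0.0125) = 1.041056
δ_res = (-7.876 + 1000) × 1.041056 − 1000 = 1032.857 − 1000 = 32.86‰

32.9‰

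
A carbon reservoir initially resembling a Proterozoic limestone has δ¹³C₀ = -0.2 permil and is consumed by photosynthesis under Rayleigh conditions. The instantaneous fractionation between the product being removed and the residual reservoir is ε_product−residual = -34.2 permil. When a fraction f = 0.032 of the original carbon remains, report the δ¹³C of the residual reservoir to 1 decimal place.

124.7 permil

Rayleigh residual: δ_res = (δ₀ + 1000)·f^(α−1) − 1000
α = ε/1000 + 1 = 0.96580, so α − 1 = -0.03420
f^(α−1) = 0.032^(-0.03420) = 1.124926
δ_res = (-0.2 + 1000) × 1.124926 − 1000 = 1124.701 − 1000 = 124.70 permil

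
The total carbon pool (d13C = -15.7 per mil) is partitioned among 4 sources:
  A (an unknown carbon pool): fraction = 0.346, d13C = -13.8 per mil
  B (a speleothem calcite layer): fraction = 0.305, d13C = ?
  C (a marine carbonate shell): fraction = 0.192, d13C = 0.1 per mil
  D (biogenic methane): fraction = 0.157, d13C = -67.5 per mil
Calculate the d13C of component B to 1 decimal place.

-1.1 per mil

Isotope mass balance: δ_bulk = Σ fᵢ·δᵢ.
-15.7 = 0.346×(-13.8) + 0.305×δ_B + 0.192×(0.1) + 0.157×(-67.5)
0.305·δ_B = -15.7 − (-15.353) = -0.347
δ_B = -0.347 / 0.305 = -1.14 per mil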